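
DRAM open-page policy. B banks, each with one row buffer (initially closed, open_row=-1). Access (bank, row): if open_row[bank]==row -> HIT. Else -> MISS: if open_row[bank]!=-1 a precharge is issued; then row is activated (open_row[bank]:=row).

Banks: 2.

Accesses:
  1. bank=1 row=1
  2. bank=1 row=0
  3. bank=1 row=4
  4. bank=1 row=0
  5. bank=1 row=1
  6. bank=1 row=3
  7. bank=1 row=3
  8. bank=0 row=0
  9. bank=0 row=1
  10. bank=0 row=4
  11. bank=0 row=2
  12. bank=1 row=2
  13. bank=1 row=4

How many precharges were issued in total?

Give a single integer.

Answer: 10

Derivation:
Acc 1: bank1 row1 -> MISS (open row1); precharges=0
Acc 2: bank1 row0 -> MISS (open row0); precharges=1
Acc 3: bank1 row4 -> MISS (open row4); precharges=2
Acc 4: bank1 row0 -> MISS (open row0); precharges=3
Acc 5: bank1 row1 -> MISS (open row1); precharges=4
Acc 6: bank1 row3 -> MISS (open row3); precharges=5
Acc 7: bank1 row3 -> HIT
Acc 8: bank0 row0 -> MISS (open row0); precharges=5
Acc 9: bank0 row1 -> MISS (open row1); precharges=6
Acc 10: bank0 row4 -> MISS (open row4); precharges=7
Acc 11: bank0 row2 -> MISS (open row2); precharges=8
Acc 12: bank1 row2 -> MISS (open row2); precharges=9
Acc 13: bank1 row4 -> MISS (open row4); precharges=10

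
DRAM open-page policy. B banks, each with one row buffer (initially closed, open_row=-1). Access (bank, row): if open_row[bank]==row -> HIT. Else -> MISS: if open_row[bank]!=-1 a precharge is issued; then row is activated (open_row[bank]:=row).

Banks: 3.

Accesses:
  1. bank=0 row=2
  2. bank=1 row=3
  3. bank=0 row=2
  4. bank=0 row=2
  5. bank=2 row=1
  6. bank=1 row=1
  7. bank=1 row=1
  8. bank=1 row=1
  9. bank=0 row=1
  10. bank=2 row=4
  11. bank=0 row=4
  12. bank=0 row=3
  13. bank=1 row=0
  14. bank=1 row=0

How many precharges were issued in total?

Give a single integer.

Acc 1: bank0 row2 -> MISS (open row2); precharges=0
Acc 2: bank1 row3 -> MISS (open row3); precharges=0
Acc 3: bank0 row2 -> HIT
Acc 4: bank0 row2 -> HIT
Acc 5: bank2 row1 -> MISS (open row1); precharges=0
Acc 6: bank1 row1 -> MISS (open row1); precharges=1
Acc 7: bank1 row1 -> HIT
Acc 8: bank1 row1 -> HIT
Acc 9: bank0 row1 -> MISS (open row1); precharges=2
Acc 10: bank2 row4 -> MISS (open row4); precharges=3
Acc 11: bank0 row4 -> MISS (open row4); precharges=4
Acc 12: bank0 row3 -> MISS (open row3); precharges=5
Acc 13: bank1 row0 -> MISS (open row0); precharges=6
Acc 14: bank1 row0 -> HIT

Answer: 6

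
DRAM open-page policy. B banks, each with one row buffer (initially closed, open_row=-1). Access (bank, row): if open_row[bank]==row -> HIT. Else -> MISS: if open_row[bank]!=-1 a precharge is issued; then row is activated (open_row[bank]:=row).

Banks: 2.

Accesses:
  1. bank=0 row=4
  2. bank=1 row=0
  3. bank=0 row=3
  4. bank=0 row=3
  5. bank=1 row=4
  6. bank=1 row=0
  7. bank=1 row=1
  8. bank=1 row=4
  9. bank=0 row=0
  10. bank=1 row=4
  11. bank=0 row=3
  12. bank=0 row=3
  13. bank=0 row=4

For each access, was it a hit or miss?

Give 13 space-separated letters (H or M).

Acc 1: bank0 row4 -> MISS (open row4); precharges=0
Acc 2: bank1 row0 -> MISS (open row0); precharges=0
Acc 3: bank0 row3 -> MISS (open row3); precharges=1
Acc 4: bank0 row3 -> HIT
Acc 5: bank1 row4 -> MISS (open row4); precharges=2
Acc 6: bank1 row0 -> MISS (open row0); precharges=3
Acc 7: bank1 row1 -> MISS (open row1); precharges=4
Acc 8: bank1 row4 -> MISS (open row4); precharges=5
Acc 9: bank0 row0 -> MISS (open row0); precharges=6
Acc 10: bank1 row4 -> HIT
Acc 11: bank0 row3 -> MISS (open row3); precharges=7
Acc 12: bank0 row3 -> HIT
Acc 13: bank0 row4 -> MISS (open row4); precharges=8

Answer: M M M H M M M M M H M H M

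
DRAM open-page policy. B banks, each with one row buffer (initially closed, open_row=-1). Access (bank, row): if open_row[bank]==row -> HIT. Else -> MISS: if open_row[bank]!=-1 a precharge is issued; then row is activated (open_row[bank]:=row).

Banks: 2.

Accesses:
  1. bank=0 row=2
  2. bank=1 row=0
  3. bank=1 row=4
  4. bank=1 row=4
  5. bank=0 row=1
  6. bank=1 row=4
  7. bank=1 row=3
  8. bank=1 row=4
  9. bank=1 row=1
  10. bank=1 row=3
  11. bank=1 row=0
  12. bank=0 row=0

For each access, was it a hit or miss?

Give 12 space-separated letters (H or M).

Answer: M M M H M H M M M M M M

Derivation:
Acc 1: bank0 row2 -> MISS (open row2); precharges=0
Acc 2: bank1 row0 -> MISS (open row0); precharges=0
Acc 3: bank1 row4 -> MISS (open row4); precharges=1
Acc 4: bank1 row4 -> HIT
Acc 5: bank0 row1 -> MISS (open row1); precharges=2
Acc 6: bank1 row4 -> HIT
Acc 7: bank1 row3 -> MISS (open row3); precharges=3
Acc 8: bank1 row4 -> MISS (open row4); precharges=4
Acc 9: bank1 row1 -> MISS (open row1); precharges=5
Acc 10: bank1 row3 -> MISS (open row3); precharges=6
Acc 11: bank1 row0 -> MISS (open row0); precharges=7
Acc 12: bank0 row0 -> MISS (open row0); precharges=8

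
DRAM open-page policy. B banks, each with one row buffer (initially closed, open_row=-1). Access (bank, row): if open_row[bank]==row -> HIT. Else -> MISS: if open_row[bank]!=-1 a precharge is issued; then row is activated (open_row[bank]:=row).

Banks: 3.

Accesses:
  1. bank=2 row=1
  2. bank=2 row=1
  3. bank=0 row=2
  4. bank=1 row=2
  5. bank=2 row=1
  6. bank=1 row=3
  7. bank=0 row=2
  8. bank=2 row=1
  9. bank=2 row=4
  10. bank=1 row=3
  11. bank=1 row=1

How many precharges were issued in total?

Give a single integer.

Acc 1: bank2 row1 -> MISS (open row1); precharges=0
Acc 2: bank2 row1 -> HIT
Acc 3: bank0 row2 -> MISS (open row2); precharges=0
Acc 4: bank1 row2 -> MISS (open row2); precharges=0
Acc 5: bank2 row1 -> HIT
Acc 6: bank1 row3 -> MISS (open row3); precharges=1
Acc 7: bank0 row2 -> HIT
Acc 8: bank2 row1 -> HIT
Acc 9: bank2 row4 -> MISS (open row4); precharges=2
Acc 10: bank1 row3 -> HIT
Acc 11: bank1 row1 -> MISS (open row1); precharges=3

Answer: 3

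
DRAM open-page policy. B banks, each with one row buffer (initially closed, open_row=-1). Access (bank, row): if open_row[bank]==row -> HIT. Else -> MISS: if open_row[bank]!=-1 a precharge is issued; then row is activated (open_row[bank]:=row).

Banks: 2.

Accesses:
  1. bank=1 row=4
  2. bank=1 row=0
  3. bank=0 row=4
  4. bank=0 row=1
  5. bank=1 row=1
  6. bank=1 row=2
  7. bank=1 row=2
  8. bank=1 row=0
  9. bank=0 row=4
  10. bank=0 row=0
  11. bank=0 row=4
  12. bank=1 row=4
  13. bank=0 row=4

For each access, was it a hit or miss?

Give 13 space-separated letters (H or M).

Answer: M M M M M M H M M M M M H

Derivation:
Acc 1: bank1 row4 -> MISS (open row4); precharges=0
Acc 2: bank1 row0 -> MISS (open row0); precharges=1
Acc 3: bank0 row4 -> MISS (open row4); precharges=1
Acc 4: bank0 row1 -> MISS (open row1); precharges=2
Acc 5: bank1 row1 -> MISS (open row1); precharges=3
Acc 6: bank1 row2 -> MISS (open row2); precharges=4
Acc 7: bank1 row2 -> HIT
Acc 8: bank1 row0 -> MISS (open row0); precharges=5
Acc 9: bank0 row4 -> MISS (open row4); precharges=6
Acc 10: bank0 row0 -> MISS (open row0); precharges=7
Acc 11: bank0 row4 -> MISS (open row4); precharges=8
Acc 12: bank1 row4 -> MISS (open row4); precharges=9
Acc 13: bank0 row4 -> HIT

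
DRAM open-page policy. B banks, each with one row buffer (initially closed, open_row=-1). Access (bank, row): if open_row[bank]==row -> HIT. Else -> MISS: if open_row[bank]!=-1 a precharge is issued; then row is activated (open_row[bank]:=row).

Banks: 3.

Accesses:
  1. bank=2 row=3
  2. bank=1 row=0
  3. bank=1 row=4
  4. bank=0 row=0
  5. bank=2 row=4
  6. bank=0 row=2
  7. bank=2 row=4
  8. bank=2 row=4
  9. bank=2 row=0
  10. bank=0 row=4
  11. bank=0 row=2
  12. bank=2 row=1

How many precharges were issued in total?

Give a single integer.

Answer: 7

Derivation:
Acc 1: bank2 row3 -> MISS (open row3); precharges=0
Acc 2: bank1 row0 -> MISS (open row0); precharges=0
Acc 3: bank1 row4 -> MISS (open row4); precharges=1
Acc 4: bank0 row0 -> MISS (open row0); precharges=1
Acc 5: bank2 row4 -> MISS (open row4); precharges=2
Acc 6: bank0 row2 -> MISS (open row2); precharges=3
Acc 7: bank2 row4 -> HIT
Acc 8: bank2 row4 -> HIT
Acc 9: bank2 row0 -> MISS (open row0); precharges=4
Acc 10: bank0 row4 -> MISS (open row4); precharges=5
Acc 11: bank0 row2 -> MISS (open row2); precharges=6
Acc 12: bank2 row1 -> MISS (open row1); precharges=7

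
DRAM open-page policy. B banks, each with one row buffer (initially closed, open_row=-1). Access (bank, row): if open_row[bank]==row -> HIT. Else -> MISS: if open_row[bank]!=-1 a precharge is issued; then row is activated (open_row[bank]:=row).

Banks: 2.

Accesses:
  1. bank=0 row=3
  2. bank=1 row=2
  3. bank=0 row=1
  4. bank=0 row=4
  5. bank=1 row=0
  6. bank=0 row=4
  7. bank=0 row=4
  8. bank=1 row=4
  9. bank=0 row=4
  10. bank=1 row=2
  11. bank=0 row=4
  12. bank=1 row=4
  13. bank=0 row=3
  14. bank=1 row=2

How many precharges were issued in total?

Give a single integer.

Acc 1: bank0 row3 -> MISS (open row3); precharges=0
Acc 2: bank1 row2 -> MISS (open row2); precharges=0
Acc 3: bank0 row1 -> MISS (open row1); precharges=1
Acc 4: bank0 row4 -> MISS (open row4); precharges=2
Acc 5: bank1 row0 -> MISS (open row0); precharges=3
Acc 6: bank0 row4 -> HIT
Acc 7: bank0 row4 -> HIT
Acc 8: bank1 row4 -> MISS (open row4); precharges=4
Acc 9: bank0 row4 -> HIT
Acc 10: bank1 row2 -> MISS (open row2); precharges=5
Acc 11: bank0 row4 -> HIT
Acc 12: bank1 row4 -> MISS (open row4); precharges=6
Acc 13: bank0 row3 -> MISS (open row3); precharges=7
Acc 14: bank1 row2 -> MISS (open row2); precharges=8

Answer: 8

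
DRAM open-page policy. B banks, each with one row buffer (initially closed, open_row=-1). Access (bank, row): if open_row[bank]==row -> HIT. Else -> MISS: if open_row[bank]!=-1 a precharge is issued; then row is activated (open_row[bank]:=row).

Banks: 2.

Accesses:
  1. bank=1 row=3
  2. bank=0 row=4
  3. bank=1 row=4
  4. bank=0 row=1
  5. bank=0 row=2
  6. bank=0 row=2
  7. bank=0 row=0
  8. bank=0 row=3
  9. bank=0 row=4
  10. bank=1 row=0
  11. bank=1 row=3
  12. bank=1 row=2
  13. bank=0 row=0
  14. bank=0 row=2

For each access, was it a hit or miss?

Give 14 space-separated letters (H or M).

Acc 1: bank1 row3 -> MISS (open row3); precharges=0
Acc 2: bank0 row4 -> MISS (open row4); precharges=0
Acc 3: bank1 row4 -> MISS (open row4); precharges=1
Acc 4: bank0 row1 -> MISS (open row1); precharges=2
Acc 5: bank0 row2 -> MISS (open row2); precharges=3
Acc 6: bank0 row2 -> HIT
Acc 7: bank0 row0 -> MISS (open row0); precharges=4
Acc 8: bank0 row3 -> MISS (open row3); precharges=5
Acc 9: bank0 row4 -> MISS (open row4); precharges=6
Acc 10: bank1 row0 -> MISS (open row0); precharges=7
Acc 11: bank1 row3 -> MISS (open row3); precharges=8
Acc 12: bank1 row2 -> MISS (open row2); precharges=9
Acc 13: bank0 row0 -> MISS (open row0); precharges=10
Acc 14: bank0 row2 -> MISS (open row2); precharges=11

Answer: M M M M M H M M M M M M M M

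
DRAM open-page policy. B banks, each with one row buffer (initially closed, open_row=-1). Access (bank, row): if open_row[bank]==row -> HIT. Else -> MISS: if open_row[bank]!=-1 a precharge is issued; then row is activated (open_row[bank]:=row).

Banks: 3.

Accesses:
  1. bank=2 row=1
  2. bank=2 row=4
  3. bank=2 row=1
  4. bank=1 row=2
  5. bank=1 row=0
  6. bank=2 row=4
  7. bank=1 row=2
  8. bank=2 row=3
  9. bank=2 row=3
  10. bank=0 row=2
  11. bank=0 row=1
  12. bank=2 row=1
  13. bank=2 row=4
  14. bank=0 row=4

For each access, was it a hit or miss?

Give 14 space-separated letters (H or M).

Acc 1: bank2 row1 -> MISS (open row1); precharges=0
Acc 2: bank2 row4 -> MISS (open row4); precharges=1
Acc 3: bank2 row1 -> MISS (open row1); precharges=2
Acc 4: bank1 row2 -> MISS (open row2); precharges=2
Acc 5: bank1 row0 -> MISS (open row0); precharges=3
Acc 6: bank2 row4 -> MISS (open row4); precharges=4
Acc 7: bank1 row2 -> MISS (open row2); precharges=5
Acc 8: bank2 row3 -> MISS (open row3); precharges=6
Acc 9: bank2 row3 -> HIT
Acc 10: bank0 row2 -> MISS (open row2); precharges=6
Acc 11: bank0 row1 -> MISS (open row1); precharges=7
Acc 12: bank2 row1 -> MISS (open row1); precharges=8
Acc 13: bank2 row4 -> MISS (open row4); precharges=9
Acc 14: bank0 row4 -> MISS (open row4); precharges=10

Answer: M M M M M M M M H M M M M M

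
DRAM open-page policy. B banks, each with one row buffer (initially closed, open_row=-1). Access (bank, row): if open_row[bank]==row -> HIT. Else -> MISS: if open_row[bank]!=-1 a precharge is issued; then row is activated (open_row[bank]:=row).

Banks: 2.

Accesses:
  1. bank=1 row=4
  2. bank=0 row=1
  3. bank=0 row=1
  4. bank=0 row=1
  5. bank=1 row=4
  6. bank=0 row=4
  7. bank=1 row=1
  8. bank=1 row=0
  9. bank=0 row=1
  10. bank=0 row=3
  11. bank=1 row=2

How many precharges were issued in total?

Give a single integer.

Answer: 6

Derivation:
Acc 1: bank1 row4 -> MISS (open row4); precharges=0
Acc 2: bank0 row1 -> MISS (open row1); precharges=0
Acc 3: bank0 row1 -> HIT
Acc 4: bank0 row1 -> HIT
Acc 5: bank1 row4 -> HIT
Acc 6: bank0 row4 -> MISS (open row4); precharges=1
Acc 7: bank1 row1 -> MISS (open row1); precharges=2
Acc 8: bank1 row0 -> MISS (open row0); precharges=3
Acc 9: bank0 row1 -> MISS (open row1); precharges=4
Acc 10: bank0 row3 -> MISS (open row3); precharges=5
Acc 11: bank1 row2 -> MISS (open row2); precharges=6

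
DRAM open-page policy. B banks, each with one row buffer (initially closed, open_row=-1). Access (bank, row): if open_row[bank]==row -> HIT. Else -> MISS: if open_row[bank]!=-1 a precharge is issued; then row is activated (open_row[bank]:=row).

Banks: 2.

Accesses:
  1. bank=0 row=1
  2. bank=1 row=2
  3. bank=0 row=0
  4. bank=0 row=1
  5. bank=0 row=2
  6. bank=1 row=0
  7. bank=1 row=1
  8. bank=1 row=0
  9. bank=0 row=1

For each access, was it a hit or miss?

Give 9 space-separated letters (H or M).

Answer: M M M M M M M M M

Derivation:
Acc 1: bank0 row1 -> MISS (open row1); precharges=0
Acc 2: bank1 row2 -> MISS (open row2); precharges=0
Acc 3: bank0 row0 -> MISS (open row0); precharges=1
Acc 4: bank0 row1 -> MISS (open row1); precharges=2
Acc 5: bank0 row2 -> MISS (open row2); precharges=3
Acc 6: bank1 row0 -> MISS (open row0); precharges=4
Acc 7: bank1 row1 -> MISS (open row1); precharges=5
Acc 8: bank1 row0 -> MISS (open row0); precharges=6
Acc 9: bank0 row1 -> MISS (open row1); precharges=7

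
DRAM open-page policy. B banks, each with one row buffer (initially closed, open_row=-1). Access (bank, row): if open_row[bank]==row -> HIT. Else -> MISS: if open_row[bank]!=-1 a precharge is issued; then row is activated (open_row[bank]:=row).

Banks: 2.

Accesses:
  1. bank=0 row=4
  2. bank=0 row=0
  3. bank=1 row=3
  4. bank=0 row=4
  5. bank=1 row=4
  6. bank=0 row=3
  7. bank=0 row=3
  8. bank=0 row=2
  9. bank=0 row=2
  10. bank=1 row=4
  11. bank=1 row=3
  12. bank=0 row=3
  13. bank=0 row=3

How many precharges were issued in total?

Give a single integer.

Acc 1: bank0 row4 -> MISS (open row4); precharges=0
Acc 2: bank0 row0 -> MISS (open row0); precharges=1
Acc 3: bank1 row3 -> MISS (open row3); precharges=1
Acc 4: bank0 row4 -> MISS (open row4); precharges=2
Acc 5: bank1 row4 -> MISS (open row4); precharges=3
Acc 6: bank0 row3 -> MISS (open row3); precharges=4
Acc 7: bank0 row3 -> HIT
Acc 8: bank0 row2 -> MISS (open row2); precharges=5
Acc 9: bank0 row2 -> HIT
Acc 10: bank1 row4 -> HIT
Acc 11: bank1 row3 -> MISS (open row3); precharges=6
Acc 12: bank0 row3 -> MISS (open row3); precharges=7
Acc 13: bank0 row3 -> HIT

Answer: 7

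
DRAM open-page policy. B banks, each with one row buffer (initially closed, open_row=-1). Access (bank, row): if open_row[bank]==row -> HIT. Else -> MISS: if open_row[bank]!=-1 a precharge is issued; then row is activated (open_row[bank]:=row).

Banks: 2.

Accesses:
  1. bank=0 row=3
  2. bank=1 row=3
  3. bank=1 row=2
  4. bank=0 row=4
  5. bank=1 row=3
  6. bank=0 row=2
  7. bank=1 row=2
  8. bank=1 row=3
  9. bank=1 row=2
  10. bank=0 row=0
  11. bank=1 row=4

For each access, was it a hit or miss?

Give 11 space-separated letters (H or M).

Answer: M M M M M M M M M M M

Derivation:
Acc 1: bank0 row3 -> MISS (open row3); precharges=0
Acc 2: bank1 row3 -> MISS (open row3); precharges=0
Acc 3: bank1 row2 -> MISS (open row2); precharges=1
Acc 4: bank0 row4 -> MISS (open row4); precharges=2
Acc 5: bank1 row3 -> MISS (open row3); precharges=3
Acc 6: bank0 row2 -> MISS (open row2); precharges=4
Acc 7: bank1 row2 -> MISS (open row2); precharges=5
Acc 8: bank1 row3 -> MISS (open row3); precharges=6
Acc 9: bank1 row2 -> MISS (open row2); precharges=7
Acc 10: bank0 row0 -> MISS (open row0); precharges=8
Acc 11: bank1 row4 -> MISS (open row4); precharges=9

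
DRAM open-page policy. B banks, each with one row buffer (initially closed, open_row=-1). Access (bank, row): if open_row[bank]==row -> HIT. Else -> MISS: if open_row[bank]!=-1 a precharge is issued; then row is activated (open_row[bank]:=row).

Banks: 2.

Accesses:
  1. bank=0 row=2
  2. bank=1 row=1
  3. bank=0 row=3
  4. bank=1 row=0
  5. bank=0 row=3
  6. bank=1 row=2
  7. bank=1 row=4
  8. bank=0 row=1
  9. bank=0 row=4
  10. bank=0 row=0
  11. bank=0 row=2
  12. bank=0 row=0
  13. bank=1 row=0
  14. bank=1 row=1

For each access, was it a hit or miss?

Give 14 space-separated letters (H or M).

Acc 1: bank0 row2 -> MISS (open row2); precharges=0
Acc 2: bank1 row1 -> MISS (open row1); precharges=0
Acc 3: bank0 row3 -> MISS (open row3); precharges=1
Acc 4: bank1 row0 -> MISS (open row0); precharges=2
Acc 5: bank0 row3 -> HIT
Acc 6: bank1 row2 -> MISS (open row2); precharges=3
Acc 7: bank1 row4 -> MISS (open row4); precharges=4
Acc 8: bank0 row1 -> MISS (open row1); precharges=5
Acc 9: bank0 row4 -> MISS (open row4); precharges=6
Acc 10: bank0 row0 -> MISS (open row0); precharges=7
Acc 11: bank0 row2 -> MISS (open row2); precharges=8
Acc 12: bank0 row0 -> MISS (open row0); precharges=9
Acc 13: bank1 row0 -> MISS (open row0); precharges=10
Acc 14: bank1 row1 -> MISS (open row1); precharges=11

Answer: M M M M H M M M M M M M M M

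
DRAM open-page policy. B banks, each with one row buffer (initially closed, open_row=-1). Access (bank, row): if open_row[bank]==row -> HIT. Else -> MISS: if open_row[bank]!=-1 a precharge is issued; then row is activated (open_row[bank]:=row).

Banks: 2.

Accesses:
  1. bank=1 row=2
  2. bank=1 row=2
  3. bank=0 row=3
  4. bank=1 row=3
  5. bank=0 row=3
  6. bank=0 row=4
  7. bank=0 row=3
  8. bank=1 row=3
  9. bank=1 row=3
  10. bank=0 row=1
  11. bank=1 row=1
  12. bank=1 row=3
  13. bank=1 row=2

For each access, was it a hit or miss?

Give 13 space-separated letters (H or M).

Answer: M H M M H M M H H M M M M

Derivation:
Acc 1: bank1 row2 -> MISS (open row2); precharges=0
Acc 2: bank1 row2 -> HIT
Acc 3: bank0 row3 -> MISS (open row3); precharges=0
Acc 4: bank1 row3 -> MISS (open row3); precharges=1
Acc 5: bank0 row3 -> HIT
Acc 6: bank0 row4 -> MISS (open row4); precharges=2
Acc 7: bank0 row3 -> MISS (open row3); precharges=3
Acc 8: bank1 row3 -> HIT
Acc 9: bank1 row3 -> HIT
Acc 10: bank0 row1 -> MISS (open row1); precharges=4
Acc 11: bank1 row1 -> MISS (open row1); precharges=5
Acc 12: bank1 row3 -> MISS (open row3); precharges=6
Acc 13: bank1 row2 -> MISS (open row2); precharges=7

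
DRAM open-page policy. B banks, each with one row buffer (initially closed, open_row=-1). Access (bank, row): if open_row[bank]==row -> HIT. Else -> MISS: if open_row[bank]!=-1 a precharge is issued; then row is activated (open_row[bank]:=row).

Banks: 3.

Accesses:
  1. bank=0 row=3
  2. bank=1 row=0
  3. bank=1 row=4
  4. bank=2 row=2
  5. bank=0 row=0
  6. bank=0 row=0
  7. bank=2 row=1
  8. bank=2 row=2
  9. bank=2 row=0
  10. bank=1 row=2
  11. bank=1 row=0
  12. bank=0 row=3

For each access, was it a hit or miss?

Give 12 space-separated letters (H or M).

Acc 1: bank0 row3 -> MISS (open row3); precharges=0
Acc 2: bank1 row0 -> MISS (open row0); precharges=0
Acc 3: bank1 row4 -> MISS (open row4); precharges=1
Acc 4: bank2 row2 -> MISS (open row2); precharges=1
Acc 5: bank0 row0 -> MISS (open row0); precharges=2
Acc 6: bank0 row0 -> HIT
Acc 7: bank2 row1 -> MISS (open row1); precharges=3
Acc 8: bank2 row2 -> MISS (open row2); precharges=4
Acc 9: bank2 row0 -> MISS (open row0); precharges=5
Acc 10: bank1 row2 -> MISS (open row2); precharges=6
Acc 11: bank1 row0 -> MISS (open row0); precharges=7
Acc 12: bank0 row3 -> MISS (open row3); precharges=8

Answer: M M M M M H M M M M M M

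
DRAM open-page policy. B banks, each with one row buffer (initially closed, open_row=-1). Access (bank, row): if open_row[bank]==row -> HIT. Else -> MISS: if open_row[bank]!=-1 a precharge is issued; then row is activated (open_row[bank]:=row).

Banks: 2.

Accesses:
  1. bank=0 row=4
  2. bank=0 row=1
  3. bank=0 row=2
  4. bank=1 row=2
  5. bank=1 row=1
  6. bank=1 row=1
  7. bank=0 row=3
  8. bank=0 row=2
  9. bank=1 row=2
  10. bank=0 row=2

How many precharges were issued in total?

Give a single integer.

Acc 1: bank0 row4 -> MISS (open row4); precharges=0
Acc 2: bank0 row1 -> MISS (open row1); precharges=1
Acc 3: bank0 row2 -> MISS (open row2); precharges=2
Acc 4: bank1 row2 -> MISS (open row2); precharges=2
Acc 5: bank1 row1 -> MISS (open row1); precharges=3
Acc 6: bank1 row1 -> HIT
Acc 7: bank0 row3 -> MISS (open row3); precharges=4
Acc 8: bank0 row2 -> MISS (open row2); precharges=5
Acc 9: bank1 row2 -> MISS (open row2); precharges=6
Acc 10: bank0 row2 -> HIT

Answer: 6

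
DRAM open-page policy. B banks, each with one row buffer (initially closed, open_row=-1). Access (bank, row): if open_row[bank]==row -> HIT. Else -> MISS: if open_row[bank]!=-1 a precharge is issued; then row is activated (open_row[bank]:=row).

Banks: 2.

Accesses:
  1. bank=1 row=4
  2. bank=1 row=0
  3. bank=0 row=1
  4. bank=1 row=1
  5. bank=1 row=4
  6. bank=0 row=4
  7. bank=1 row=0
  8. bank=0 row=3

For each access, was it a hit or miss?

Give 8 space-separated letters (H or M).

Answer: M M M M M M M M

Derivation:
Acc 1: bank1 row4 -> MISS (open row4); precharges=0
Acc 2: bank1 row0 -> MISS (open row0); precharges=1
Acc 3: bank0 row1 -> MISS (open row1); precharges=1
Acc 4: bank1 row1 -> MISS (open row1); precharges=2
Acc 5: bank1 row4 -> MISS (open row4); precharges=3
Acc 6: bank0 row4 -> MISS (open row4); precharges=4
Acc 7: bank1 row0 -> MISS (open row0); precharges=5
Acc 8: bank0 row3 -> MISS (open row3); precharges=6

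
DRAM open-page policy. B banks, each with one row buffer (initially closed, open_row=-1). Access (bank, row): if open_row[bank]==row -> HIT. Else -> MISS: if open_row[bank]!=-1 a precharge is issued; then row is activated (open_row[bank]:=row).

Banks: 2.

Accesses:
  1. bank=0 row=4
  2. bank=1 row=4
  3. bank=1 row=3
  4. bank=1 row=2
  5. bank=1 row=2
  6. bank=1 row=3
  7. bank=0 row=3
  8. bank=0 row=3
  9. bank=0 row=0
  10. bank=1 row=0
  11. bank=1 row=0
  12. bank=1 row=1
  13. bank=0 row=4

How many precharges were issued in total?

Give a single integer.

Acc 1: bank0 row4 -> MISS (open row4); precharges=0
Acc 2: bank1 row4 -> MISS (open row4); precharges=0
Acc 3: bank1 row3 -> MISS (open row3); precharges=1
Acc 4: bank1 row2 -> MISS (open row2); precharges=2
Acc 5: bank1 row2 -> HIT
Acc 6: bank1 row3 -> MISS (open row3); precharges=3
Acc 7: bank0 row3 -> MISS (open row3); precharges=4
Acc 8: bank0 row3 -> HIT
Acc 9: bank0 row0 -> MISS (open row0); precharges=5
Acc 10: bank1 row0 -> MISS (open row0); precharges=6
Acc 11: bank1 row0 -> HIT
Acc 12: bank1 row1 -> MISS (open row1); precharges=7
Acc 13: bank0 row4 -> MISS (open row4); precharges=8

Answer: 8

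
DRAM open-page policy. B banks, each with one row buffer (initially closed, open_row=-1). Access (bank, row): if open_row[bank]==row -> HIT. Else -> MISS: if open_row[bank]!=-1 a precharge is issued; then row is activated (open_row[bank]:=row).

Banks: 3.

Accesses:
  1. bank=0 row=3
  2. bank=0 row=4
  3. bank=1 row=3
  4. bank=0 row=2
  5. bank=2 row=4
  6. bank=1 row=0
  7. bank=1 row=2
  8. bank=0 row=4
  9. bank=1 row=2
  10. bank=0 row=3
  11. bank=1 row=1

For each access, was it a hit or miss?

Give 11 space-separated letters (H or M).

Answer: M M M M M M M M H M M

Derivation:
Acc 1: bank0 row3 -> MISS (open row3); precharges=0
Acc 2: bank0 row4 -> MISS (open row4); precharges=1
Acc 3: bank1 row3 -> MISS (open row3); precharges=1
Acc 4: bank0 row2 -> MISS (open row2); precharges=2
Acc 5: bank2 row4 -> MISS (open row4); precharges=2
Acc 6: bank1 row0 -> MISS (open row0); precharges=3
Acc 7: bank1 row2 -> MISS (open row2); precharges=4
Acc 8: bank0 row4 -> MISS (open row4); precharges=5
Acc 9: bank1 row2 -> HIT
Acc 10: bank0 row3 -> MISS (open row3); precharges=6
Acc 11: bank1 row1 -> MISS (open row1); precharges=7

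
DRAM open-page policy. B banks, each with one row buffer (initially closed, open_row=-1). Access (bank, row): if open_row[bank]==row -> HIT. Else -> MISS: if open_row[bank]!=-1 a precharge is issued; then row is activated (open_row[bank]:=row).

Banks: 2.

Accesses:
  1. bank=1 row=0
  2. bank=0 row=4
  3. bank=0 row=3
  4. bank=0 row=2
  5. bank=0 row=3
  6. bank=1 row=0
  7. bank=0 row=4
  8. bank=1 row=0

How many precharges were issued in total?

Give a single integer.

Acc 1: bank1 row0 -> MISS (open row0); precharges=0
Acc 2: bank0 row4 -> MISS (open row4); precharges=0
Acc 3: bank0 row3 -> MISS (open row3); precharges=1
Acc 4: bank0 row2 -> MISS (open row2); precharges=2
Acc 5: bank0 row3 -> MISS (open row3); precharges=3
Acc 6: bank1 row0 -> HIT
Acc 7: bank0 row4 -> MISS (open row4); precharges=4
Acc 8: bank1 row0 -> HIT

Answer: 4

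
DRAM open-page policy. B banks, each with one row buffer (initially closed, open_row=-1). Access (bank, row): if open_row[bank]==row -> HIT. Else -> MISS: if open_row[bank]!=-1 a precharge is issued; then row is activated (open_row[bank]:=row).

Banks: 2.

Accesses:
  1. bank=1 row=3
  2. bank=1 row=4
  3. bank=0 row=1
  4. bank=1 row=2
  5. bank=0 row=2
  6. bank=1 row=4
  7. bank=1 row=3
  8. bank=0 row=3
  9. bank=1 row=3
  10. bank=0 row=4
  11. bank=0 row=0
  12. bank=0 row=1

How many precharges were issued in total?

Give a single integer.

Answer: 9

Derivation:
Acc 1: bank1 row3 -> MISS (open row3); precharges=0
Acc 2: bank1 row4 -> MISS (open row4); precharges=1
Acc 3: bank0 row1 -> MISS (open row1); precharges=1
Acc 4: bank1 row2 -> MISS (open row2); precharges=2
Acc 5: bank0 row2 -> MISS (open row2); precharges=3
Acc 6: bank1 row4 -> MISS (open row4); precharges=4
Acc 7: bank1 row3 -> MISS (open row3); precharges=5
Acc 8: bank0 row3 -> MISS (open row3); precharges=6
Acc 9: bank1 row3 -> HIT
Acc 10: bank0 row4 -> MISS (open row4); precharges=7
Acc 11: bank0 row0 -> MISS (open row0); precharges=8
Acc 12: bank0 row1 -> MISS (open row1); precharges=9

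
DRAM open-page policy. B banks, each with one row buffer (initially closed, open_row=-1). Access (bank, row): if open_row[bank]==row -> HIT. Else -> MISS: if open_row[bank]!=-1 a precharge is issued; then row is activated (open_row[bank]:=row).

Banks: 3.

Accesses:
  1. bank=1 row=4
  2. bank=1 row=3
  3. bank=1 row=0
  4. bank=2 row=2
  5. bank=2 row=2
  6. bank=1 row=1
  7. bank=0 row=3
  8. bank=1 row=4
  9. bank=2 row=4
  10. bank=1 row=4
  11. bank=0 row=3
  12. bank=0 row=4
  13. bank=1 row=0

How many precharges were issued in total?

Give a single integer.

Acc 1: bank1 row4 -> MISS (open row4); precharges=0
Acc 2: bank1 row3 -> MISS (open row3); precharges=1
Acc 3: bank1 row0 -> MISS (open row0); precharges=2
Acc 4: bank2 row2 -> MISS (open row2); precharges=2
Acc 5: bank2 row2 -> HIT
Acc 6: bank1 row1 -> MISS (open row1); precharges=3
Acc 7: bank0 row3 -> MISS (open row3); precharges=3
Acc 8: bank1 row4 -> MISS (open row4); precharges=4
Acc 9: bank2 row4 -> MISS (open row4); precharges=5
Acc 10: bank1 row4 -> HIT
Acc 11: bank0 row3 -> HIT
Acc 12: bank0 row4 -> MISS (open row4); precharges=6
Acc 13: bank1 row0 -> MISS (open row0); precharges=7

Answer: 7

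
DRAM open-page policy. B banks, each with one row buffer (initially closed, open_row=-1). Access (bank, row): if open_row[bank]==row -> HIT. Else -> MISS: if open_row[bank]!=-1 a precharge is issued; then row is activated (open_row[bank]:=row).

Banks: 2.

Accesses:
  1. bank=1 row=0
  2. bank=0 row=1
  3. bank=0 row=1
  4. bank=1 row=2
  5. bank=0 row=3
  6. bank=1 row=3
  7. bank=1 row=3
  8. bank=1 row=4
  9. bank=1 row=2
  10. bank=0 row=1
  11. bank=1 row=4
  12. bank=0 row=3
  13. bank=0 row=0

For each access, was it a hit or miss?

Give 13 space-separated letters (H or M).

Acc 1: bank1 row0 -> MISS (open row0); precharges=0
Acc 2: bank0 row1 -> MISS (open row1); precharges=0
Acc 3: bank0 row1 -> HIT
Acc 4: bank1 row2 -> MISS (open row2); precharges=1
Acc 5: bank0 row3 -> MISS (open row3); precharges=2
Acc 6: bank1 row3 -> MISS (open row3); precharges=3
Acc 7: bank1 row3 -> HIT
Acc 8: bank1 row4 -> MISS (open row4); precharges=4
Acc 9: bank1 row2 -> MISS (open row2); precharges=5
Acc 10: bank0 row1 -> MISS (open row1); precharges=6
Acc 11: bank1 row4 -> MISS (open row4); precharges=7
Acc 12: bank0 row3 -> MISS (open row3); precharges=8
Acc 13: bank0 row0 -> MISS (open row0); precharges=9

Answer: M M H M M M H M M M M M M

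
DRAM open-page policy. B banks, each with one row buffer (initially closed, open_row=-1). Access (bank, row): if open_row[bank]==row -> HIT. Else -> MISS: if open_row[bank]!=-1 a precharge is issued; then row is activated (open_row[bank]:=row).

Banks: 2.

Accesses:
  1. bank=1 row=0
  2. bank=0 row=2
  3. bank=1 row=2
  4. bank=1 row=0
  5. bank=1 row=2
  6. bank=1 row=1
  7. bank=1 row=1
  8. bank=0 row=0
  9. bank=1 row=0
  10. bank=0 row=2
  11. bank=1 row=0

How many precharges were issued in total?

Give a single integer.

Answer: 7

Derivation:
Acc 1: bank1 row0 -> MISS (open row0); precharges=0
Acc 2: bank0 row2 -> MISS (open row2); precharges=0
Acc 3: bank1 row2 -> MISS (open row2); precharges=1
Acc 4: bank1 row0 -> MISS (open row0); precharges=2
Acc 5: bank1 row2 -> MISS (open row2); precharges=3
Acc 6: bank1 row1 -> MISS (open row1); precharges=4
Acc 7: bank1 row1 -> HIT
Acc 8: bank0 row0 -> MISS (open row0); precharges=5
Acc 9: bank1 row0 -> MISS (open row0); precharges=6
Acc 10: bank0 row2 -> MISS (open row2); precharges=7
Acc 11: bank1 row0 -> HIT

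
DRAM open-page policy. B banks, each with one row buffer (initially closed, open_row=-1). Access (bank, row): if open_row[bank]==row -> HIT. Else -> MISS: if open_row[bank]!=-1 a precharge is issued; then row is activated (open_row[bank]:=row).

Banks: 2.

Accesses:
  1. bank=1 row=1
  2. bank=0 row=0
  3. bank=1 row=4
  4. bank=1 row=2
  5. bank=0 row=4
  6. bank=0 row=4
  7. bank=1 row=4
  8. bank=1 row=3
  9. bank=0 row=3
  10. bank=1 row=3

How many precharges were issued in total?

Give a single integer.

Acc 1: bank1 row1 -> MISS (open row1); precharges=0
Acc 2: bank0 row0 -> MISS (open row0); precharges=0
Acc 3: bank1 row4 -> MISS (open row4); precharges=1
Acc 4: bank1 row2 -> MISS (open row2); precharges=2
Acc 5: bank0 row4 -> MISS (open row4); precharges=3
Acc 6: bank0 row4 -> HIT
Acc 7: bank1 row4 -> MISS (open row4); precharges=4
Acc 8: bank1 row3 -> MISS (open row3); precharges=5
Acc 9: bank0 row3 -> MISS (open row3); precharges=6
Acc 10: bank1 row3 -> HIT

Answer: 6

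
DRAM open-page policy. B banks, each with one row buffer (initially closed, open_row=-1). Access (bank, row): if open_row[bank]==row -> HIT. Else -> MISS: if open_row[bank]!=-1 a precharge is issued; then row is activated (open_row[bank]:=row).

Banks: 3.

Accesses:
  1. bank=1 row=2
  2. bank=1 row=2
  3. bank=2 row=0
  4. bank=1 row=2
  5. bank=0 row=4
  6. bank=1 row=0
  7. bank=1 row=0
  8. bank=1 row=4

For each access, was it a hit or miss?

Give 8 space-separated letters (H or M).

Acc 1: bank1 row2 -> MISS (open row2); precharges=0
Acc 2: bank1 row2 -> HIT
Acc 3: bank2 row0 -> MISS (open row0); precharges=0
Acc 4: bank1 row2 -> HIT
Acc 5: bank0 row4 -> MISS (open row4); precharges=0
Acc 6: bank1 row0 -> MISS (open row0); precharges=1
Acc 7: bank1 row0 -> HIT
Acc 8: bank1 row4 -> MISS (open row4); precharges=2

Answer: M H M H M M H M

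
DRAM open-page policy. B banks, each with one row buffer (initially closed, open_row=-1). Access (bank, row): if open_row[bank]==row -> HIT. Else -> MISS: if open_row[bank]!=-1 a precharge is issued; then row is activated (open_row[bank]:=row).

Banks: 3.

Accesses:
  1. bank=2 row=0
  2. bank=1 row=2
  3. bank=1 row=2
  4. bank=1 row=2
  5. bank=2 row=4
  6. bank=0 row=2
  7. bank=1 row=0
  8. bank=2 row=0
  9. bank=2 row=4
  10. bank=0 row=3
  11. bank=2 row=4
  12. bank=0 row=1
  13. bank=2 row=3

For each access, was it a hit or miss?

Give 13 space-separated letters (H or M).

Answer: M M H H M M M M M M H M M

Derivation:
Acc 1: bank2 row0 -> MISS (open row0); precharges=0
Acc 2: bank1 row2 -> MISS (open row2); precharges=0
Acc 3: bank1 row2 -> HIT
Acc 4: bank1 row2 -> HIT
Acc 5: bank2 row4 -> MISS (open row4); precharges=1
Acc 6: bank0 row2 -> MISS (open row2); precharges=1
Acc 7: bank1 row0 -> MISS (open row0); precharges=2
Acc 8: bank2 row0 -> MISS (open row0); precharges=3
Acc 9: bank2 row4 -> MISS (open row4); precharges=4
Acc 10: bank0 row3 -> MISS (open row3); precharges=5
Acc 11: bank2 row4 -> HIT
Acc 12: bank0 row1 -> MISS (open row1); precharges=6
Acc 13: bank2 row3 -> MISS (open row3); precharges=7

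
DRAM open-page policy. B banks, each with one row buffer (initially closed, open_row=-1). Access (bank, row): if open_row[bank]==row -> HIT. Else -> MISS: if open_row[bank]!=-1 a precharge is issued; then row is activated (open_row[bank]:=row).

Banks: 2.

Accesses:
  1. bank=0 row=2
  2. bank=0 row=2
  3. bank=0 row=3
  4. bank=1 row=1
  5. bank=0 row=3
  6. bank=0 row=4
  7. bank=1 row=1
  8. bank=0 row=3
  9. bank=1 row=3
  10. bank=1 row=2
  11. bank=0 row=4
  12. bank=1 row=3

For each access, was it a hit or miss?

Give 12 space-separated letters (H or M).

Acc 1: bank0 row2 -> MISS (open row2); precharges=0
Acc 2: bank0 row2 -> HIT
Acc 3: bank0 row3 -> MISS (open row3); precharges=1
Acc 4: bank1 row1 -> MISS (open row1); precharges=1
Acc 5: bank0 row3 -> HIT
Acc 6: bank0 row4 -> MISS (open row4); precharges=2
Acc 7: bank1 row1 -> HIT
Acc 8: bank0 row3 -> MISS (open row3); precharges=3
Acc 9: bank1 row3 -> MISS (open row3); precharges=4
Acc 10: bank1 row2 -> MISS (open row2); precharges=5
Acc 11: bank0 row4 -> MISS (open row4); precharges=6
Acc 12: bank1 row3 -> MISS (open row3); precharges=7

Answer: M H M M H M H M M M M M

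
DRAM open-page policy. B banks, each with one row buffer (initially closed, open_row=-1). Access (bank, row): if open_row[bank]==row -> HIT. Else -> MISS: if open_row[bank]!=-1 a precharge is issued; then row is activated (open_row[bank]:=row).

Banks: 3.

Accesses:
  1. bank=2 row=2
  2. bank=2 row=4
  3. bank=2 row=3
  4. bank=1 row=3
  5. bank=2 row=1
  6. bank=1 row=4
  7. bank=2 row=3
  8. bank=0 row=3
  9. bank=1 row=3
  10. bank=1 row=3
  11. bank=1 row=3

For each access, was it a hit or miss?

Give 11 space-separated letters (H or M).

Answer: M M M M M M M M M H H

Derivation:
Acc 1: bank2 row2 -> MISS (open row2); precharges=0
Acc 2: bank2 row4 -> MISS (open row4); precharges=1
Acc 3: bank2 row3 -> MISS (open row3); precharges=2
Acc 4: bank1 row3 -> MISS (open row3); precharges=2
Acc 5: bank2 row1 -> MISS (open row1); precharges=3
Acc 6: bank1 row4 -> MISS (open row4); precharges=4
Acc 7: bank2 row3 -> MISS (open row3); precharges=5
Acc 8: bank0 row3 -> MISS (open row3); precharges=5
Acc 9: bank1 row3 -> MISS (open row3); precharges=6
Acc 10: bank1 row3 -> HIT
Acc 11: bank1 row3 -> HIT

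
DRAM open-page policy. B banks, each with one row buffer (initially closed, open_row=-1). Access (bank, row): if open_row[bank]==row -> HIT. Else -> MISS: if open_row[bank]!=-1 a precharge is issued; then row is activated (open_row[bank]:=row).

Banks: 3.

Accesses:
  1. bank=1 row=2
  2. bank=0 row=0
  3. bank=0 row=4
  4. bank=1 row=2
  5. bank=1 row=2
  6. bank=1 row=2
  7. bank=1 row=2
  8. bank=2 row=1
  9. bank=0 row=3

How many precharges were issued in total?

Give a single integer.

Acc 1: bank1 row2 -> MISS (open row2); precharges=0
Acc 2: bank0 row0 -> MISS (open row0); precharges=0
Acc 3: bank0 row4 -> MISS (open row4); precharges=1
Acc 4: bank1 row2 -> HIT
Acc 5: bank1 row2 -> HIT
Acc 6: bank1 row2 -> HIT
Acc 7: bank1 row2 -> HIT
Acc 8: bank2 row1 -> MISS (open row1); precharges=1
Acc 9: bank0 row3 -> MISS (open row3); precharges=2

Answer: 2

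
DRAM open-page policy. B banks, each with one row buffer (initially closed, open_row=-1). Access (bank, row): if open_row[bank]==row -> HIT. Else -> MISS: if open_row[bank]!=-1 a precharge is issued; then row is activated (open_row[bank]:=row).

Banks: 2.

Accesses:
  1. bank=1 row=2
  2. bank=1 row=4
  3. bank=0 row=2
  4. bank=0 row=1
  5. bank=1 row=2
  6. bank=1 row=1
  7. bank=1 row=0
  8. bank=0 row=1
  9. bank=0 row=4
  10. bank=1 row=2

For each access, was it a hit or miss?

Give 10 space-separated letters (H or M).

Answer: M M M M M M M H M M

Derivation:
Acc 1: bank1 row2 -> MISS (open row2); precharges=0
Acc 2: bank1 row4 -> MISS (open row4); precharges=1
Acc 3: bank0 row2 -> MISS (open row2); precharges=1
Acc 4: bank0 row1 -> MISS (open row1); precharges=2
Acc 5: bank1 row2 -> MISS (open row2); precharges=3
Acc 6: bank1 row1 -> MISS (open row1); precharges=4
Acc 7: bank1 row0 -> MISS (open row0); precharges=5
Acc 8: bank0 row1 -> HIT
Acc 9: bank0 row4 -> MISS (open row4); precharges=6
Acc 10: bank1 row2 -> MISS (open row2); precharges=7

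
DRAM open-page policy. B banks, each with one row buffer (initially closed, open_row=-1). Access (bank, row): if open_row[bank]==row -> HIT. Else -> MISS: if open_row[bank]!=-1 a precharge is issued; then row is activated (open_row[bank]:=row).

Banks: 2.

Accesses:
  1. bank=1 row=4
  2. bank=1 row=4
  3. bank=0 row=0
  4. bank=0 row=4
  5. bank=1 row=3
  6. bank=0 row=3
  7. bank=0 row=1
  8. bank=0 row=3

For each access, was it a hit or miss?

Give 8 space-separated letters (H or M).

Acc 1: bank1 row4 -> MISS (open row4); precharges=0
Acc 2: bank1 row4 -> HIT
Acc 3: bank0 row0 -> MISS (open row0); precharges=0
Acc 4: bank0 row4 -> MISS (open row4); precharges=1
Acc 5: bank1 row3 -> MISS (open row3); precharges=2
Acc 6: bank0 row3 -> MISS (open row3); precharges=3
Acc 7: bank0 row1 -> MISS (open row1); precharges=4
Acc 8: bank0 row3 -> MISS (open row3); precharges=5

Answer: M H M M M M M M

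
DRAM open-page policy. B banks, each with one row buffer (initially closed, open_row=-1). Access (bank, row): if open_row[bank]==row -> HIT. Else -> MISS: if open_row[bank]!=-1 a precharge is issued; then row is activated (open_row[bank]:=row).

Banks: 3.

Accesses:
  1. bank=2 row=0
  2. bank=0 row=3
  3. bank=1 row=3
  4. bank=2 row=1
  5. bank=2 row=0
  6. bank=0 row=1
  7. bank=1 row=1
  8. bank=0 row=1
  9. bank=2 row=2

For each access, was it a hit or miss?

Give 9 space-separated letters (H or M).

Acc 1: bank2 row0 -> MISS (open row0); precharges=0
Acc 2: bank0 row3 -> MISS (open row3); precharges=0
Acc 3: bank1 row3 -> MISS (open row3); precharges=0
Acc 4: bank2 row1 -> MISS (open row1); precharges=1
Acc 5: bank2 row0 -> MISS (open row0); precharges=2
Acc 6: bank0 row1 -> MISS (open row1); precharges=3
Acc 7: bank1 row1 -> MISS (open row1); precharges=4
Acc 8: bank0 row1 -> HIT
Acc 9: bank2 row2 -> MISS (open row2); precharges=5

Answer: M M M M M M M H M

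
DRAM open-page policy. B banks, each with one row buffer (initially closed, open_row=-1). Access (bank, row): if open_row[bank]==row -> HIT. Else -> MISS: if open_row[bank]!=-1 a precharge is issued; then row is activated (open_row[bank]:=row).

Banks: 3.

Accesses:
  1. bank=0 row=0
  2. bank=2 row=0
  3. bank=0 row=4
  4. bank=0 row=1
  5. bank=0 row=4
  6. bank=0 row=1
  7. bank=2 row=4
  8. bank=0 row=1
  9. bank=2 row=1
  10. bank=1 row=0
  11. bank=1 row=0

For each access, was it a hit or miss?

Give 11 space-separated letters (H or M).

Answer: M M M M M M M H M M H

Derivation:
Acc 1: bank0 row0 -> MISS (open row0); precharges=0
Acc 2: bank2 row0 -> MISS (open row0); precharges=0
Acc 3: bank0 row4 -> MISS (open row4); precharges=1
Acc 4: bank0 row1 -> MISS (open row1); precharges=2
Acc 5: bank0 row4 -> MISS (open row4); precharges=3
Acc 6: bank0 row1 -> MISS (open row1); precharges=4
Acc 7: bank2 row4 -> MISS (open row4); precharges=5
Acc 8: bank0 row1 -> HIT
Acc 9: bank2 row1 -> MISS (open row1); precharges=6
Acc 10: bank1 row0 -> MISS (open row0); precharges=6
Acc 11: bank1 row0 -> HIT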